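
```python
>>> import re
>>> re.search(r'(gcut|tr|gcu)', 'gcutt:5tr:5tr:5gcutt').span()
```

The regex engine tests alternatives in the order written; an earlier branch that matches wins even if a later one would match more.
The match spans [0:4] → 'gcut'.

(0, 4)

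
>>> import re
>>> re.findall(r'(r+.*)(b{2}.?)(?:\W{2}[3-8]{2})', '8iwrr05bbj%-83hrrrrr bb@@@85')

[('rr05bbj%-83hrrrrr ', 'bb@')]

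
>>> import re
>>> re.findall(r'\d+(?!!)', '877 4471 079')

['877', '4471', '079']

The negative lookahead/lookbehind blocks any match where the forbidden context is present.
Matches: at [0:3] → '877'; at [4:8] → '4471'; at [9:12] → '079'.
No capturing groups, so `findall` returns the 3 full match strings.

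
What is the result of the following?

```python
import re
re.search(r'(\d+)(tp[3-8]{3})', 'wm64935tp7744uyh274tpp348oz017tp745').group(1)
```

Pattern: one or more of a digit (captured); then the literal 'tp', then exactly 3 of a character in [3-8] (captured).
Unlike `match`, `search` isn't anchored — it looks for the pattern anywhere in the string.
The match spans [2:12] → '64935tp774'.
Captured: group 1 = '64935', group 2 = 'tp774'.

'64935'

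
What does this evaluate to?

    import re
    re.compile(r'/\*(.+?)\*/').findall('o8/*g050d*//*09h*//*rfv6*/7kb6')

['g050d', '09h', 'rfv6']

A `+?`/`*?`/`{m,n}?` starts at its minimum and grows only as far as needed for what follows to match.
Matches: at [2:11] match '/*g050d*/', group 1 = 'g050d'; at [11:18] match '/*09h*/', group 1 = '09h'; at [18:26] match '/*rfv6*/', group 1 = 'rfv6'.
One capturing group, so `findall` returns just the captured substring from each match — 3 in all.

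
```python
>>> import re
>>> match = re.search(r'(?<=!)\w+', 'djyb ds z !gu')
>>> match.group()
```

'gu'

The positive lookaround only admits positions where the adjacent text matches; those characters stay outside the span.
The match spans [11:13] → 'gu'.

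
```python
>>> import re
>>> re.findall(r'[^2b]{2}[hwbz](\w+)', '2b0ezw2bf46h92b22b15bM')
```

The pattern matches exactly 2 of any character except [2b], then one of [hwbz]; then one or more of a word character (captured).
Because there's exactly one group, `findall` drops the full match and keeps group 1 from the one hit.

['w2bf46h92b22b15bM']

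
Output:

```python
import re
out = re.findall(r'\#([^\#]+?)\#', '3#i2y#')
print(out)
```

['i2y']

Because there's exactly one group, `findall` drops the full match and keeps group 1 from the one hit.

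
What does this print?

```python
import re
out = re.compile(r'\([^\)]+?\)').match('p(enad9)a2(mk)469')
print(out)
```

With `match`, the pattern is implicitly anchored at the beginning.
Here the pattern fails at index 0, so the call returns None.

None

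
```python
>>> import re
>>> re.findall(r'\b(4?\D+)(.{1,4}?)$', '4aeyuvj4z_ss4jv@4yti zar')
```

[('4yti za', 'r')]

This matches a word boundary (`\b`, zero-width); then optionally a literal '4', then one or more of a non-digit (captured); then 1 to 4 of any character (lazy) (captured); then anchored at the end.
Multiple groups make `findall` return tuples — one 2-tuple for the one match.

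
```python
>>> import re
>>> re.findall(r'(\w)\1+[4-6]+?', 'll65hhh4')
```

['l', 'h']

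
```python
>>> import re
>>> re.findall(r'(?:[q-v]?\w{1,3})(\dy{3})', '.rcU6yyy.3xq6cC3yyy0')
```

The pattern matches optionally a character in [q-v], then 1 to 3 of a word character (non-capturing group); then a digit, then exactly 3 of a literal 'y' (captured).
`findall` collects group 1 from each match (2 total).

['6yyy', '3yyy']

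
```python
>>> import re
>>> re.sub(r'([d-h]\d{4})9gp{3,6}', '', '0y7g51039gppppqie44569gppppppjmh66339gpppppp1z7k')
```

'0y7qijm1z7k'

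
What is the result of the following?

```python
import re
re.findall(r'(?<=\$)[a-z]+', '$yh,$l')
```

['yh', 'l']

The positive lookaround only admits positions where the adjacent text matches; those characters stay outside the span.
No capturing groups, so `findall` returns the 2 full match strings.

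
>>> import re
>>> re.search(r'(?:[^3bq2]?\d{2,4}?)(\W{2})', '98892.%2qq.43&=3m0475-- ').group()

'98892.%'

This matches optionally any character except [3bq2], then 2 to 4 of a digit (lazy) (non-capturing group); then exactly 2 of a non-word character (captured).
The match spans [0:7] → '98892.%'.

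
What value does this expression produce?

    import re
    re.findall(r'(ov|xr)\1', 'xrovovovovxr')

`\1` has to match the exact text group 1 already captured.
Matches: at [2:6] match 'ovov', group 1 = 'ov'; at [6:10] match 'ovov', group 1 = 'ov'.
Because there's exactly one group, `findall` drops the full match and keeps group 1 from each hit.

['ov', 'ov']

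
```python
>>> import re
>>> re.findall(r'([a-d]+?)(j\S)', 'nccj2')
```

Multiple groups make `findall` return tuples — one 2-tuple for the one match.

[('cc', 'j2')]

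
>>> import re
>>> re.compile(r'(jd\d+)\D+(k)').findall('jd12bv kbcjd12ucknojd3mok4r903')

This matches the literal 'jd', then one or more of a digit (captured); then one or more of a non-digit; then a literal 'k' (captured).
Walking the string: at [0:8] match 'jd12bv k', groups = ('jd12', 'k'); at [10:17] match 'jd12uck', groups = ('jd12', 'k'); at [19:25] match 'jd3mok', groups = ('jd3', 'k').
Multiple groups make `findall` return tuples — one 2-tuple for each match.

[('jd12', 'k'), ('jd12', 'k'), ('jd3', 'k')]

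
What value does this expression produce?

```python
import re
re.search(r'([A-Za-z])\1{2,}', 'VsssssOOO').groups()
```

('s',)

After group 1 captures some text, `\1` only succeeds where that same text appears again.
`re.search` scans for the first position where the pattern succeeds.
The match spans [1:6] → 'sssss'.
Captured: group 1 = 's'.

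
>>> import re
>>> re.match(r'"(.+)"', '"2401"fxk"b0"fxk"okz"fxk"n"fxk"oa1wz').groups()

('2401"fxk"b0"fxk"okz"fxk"n"fxk',)

`re.match` won't scan ahead — the pattern has to work from the very first character.
The match spans [0:31] → '"2401"fxk"b0"fxk"okz"fxk"n"fxk"'.
Captured: group 1 = '2401"fxk"b0"fxk"okz"fxk"n"fxk'.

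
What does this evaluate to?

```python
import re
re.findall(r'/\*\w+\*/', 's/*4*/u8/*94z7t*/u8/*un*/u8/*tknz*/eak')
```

['/*4*/', '/*94z7t*/', '/*un*/', '/*tknz*/']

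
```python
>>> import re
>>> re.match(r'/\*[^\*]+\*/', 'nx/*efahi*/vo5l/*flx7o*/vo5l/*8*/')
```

`match` is anchored at position 0; if the pattern doesn't fit there, it returns None.
Here position 0 doesn't satisfy it, so the call returns None.

None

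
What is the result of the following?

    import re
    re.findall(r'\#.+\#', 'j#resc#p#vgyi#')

['#resc#p#vgyi#']

No capturing groups, so `findall` returns the 1 full match string.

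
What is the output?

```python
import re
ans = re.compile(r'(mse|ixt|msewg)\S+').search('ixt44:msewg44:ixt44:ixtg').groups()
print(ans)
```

('ixt',)

The match spans [0:24] → 'ixt44:msewg44:ixt44:ixtg'.
Captured: group 1 = 'ixt'.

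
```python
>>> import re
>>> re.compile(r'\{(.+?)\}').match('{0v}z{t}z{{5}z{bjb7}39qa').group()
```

'{0v}'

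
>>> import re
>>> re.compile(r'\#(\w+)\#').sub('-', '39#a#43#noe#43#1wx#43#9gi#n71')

'39-43-43-43-n71'

Matches: at [2:5] → '#a#'; at [7:12] → '#noe#'; at [14:19] → '#1wx#'; at [21:26] → '#9gi#'.
`sub` substitutes '-' at each match site.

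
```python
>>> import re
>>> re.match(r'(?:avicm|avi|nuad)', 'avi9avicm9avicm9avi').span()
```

(0, 3)

With `match`, the pattern is implicitly anchored at the beginning.
The match spans [0:3] → 'avi'.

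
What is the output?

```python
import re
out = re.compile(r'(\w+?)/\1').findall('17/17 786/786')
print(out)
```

A backreference is literal: `\1` must see the identical characters the first group matched.
Matches: at [0:5] match '17/17', group 1 = '17'; at [6:13] match '786/786', group 1 = '786'.
With a single group, `findall` returns only what that group captured — 2 items.

['17', '786']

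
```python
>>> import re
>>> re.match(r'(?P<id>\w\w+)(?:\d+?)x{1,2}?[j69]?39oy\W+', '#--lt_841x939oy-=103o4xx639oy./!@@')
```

None

The pattern matches a word character, then one or more of a word character (captured as 'id'); then one or more of a digit (lazy) (non-capturing group); then 1 to 2 of a literal 'x' (lazy), then optionally one of [j69], then a literal '3'; then the literal '9oy', then one or more of a non-word character.
With `match`, the pattern is implicitly anchored at the beginning.
Here the pattern fails at index 0, so the call returns None.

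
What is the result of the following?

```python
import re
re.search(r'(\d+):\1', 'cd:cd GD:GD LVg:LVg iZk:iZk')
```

`\1` is not a pattern — it's the concrete string captured by group 1, re-applied verbatim.
`re.search` scans for the first position where the pattern succeeds.
Here nothing in the string fits, so the call returns None.

None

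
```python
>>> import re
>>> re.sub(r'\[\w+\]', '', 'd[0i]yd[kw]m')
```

'dydm'

Matches: at [1:5] → '[0i]'; at [7:11] → '[kw]'.
Each match is replaced by ''.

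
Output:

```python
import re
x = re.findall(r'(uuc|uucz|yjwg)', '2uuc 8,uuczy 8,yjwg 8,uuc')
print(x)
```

['uuc', 'uuc', 'yjwg', 'uuc']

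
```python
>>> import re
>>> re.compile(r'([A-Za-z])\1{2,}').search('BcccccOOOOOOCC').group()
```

'ccccc'

`\1` has to match the exact text group 1 already captured.
The match spans [1:6] → 'ccccc'.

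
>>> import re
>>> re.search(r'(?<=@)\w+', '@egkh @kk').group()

'egkh'

Because the assertion is zero-width, the text it checks is not consumed and won't appear in the result.
The match spans [1:5] → 'egkh'.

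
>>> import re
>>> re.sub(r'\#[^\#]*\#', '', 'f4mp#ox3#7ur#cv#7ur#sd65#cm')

Matches: at [4:9] → '#ox3#'; at [12:16] → '#cv#'; at [19:25] → '#sd65#'.
Each match is replaced by ''.

'f4mp7ur7urcm'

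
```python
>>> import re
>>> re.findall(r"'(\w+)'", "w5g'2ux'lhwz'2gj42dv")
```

One capturing group, so `findall` returns just the captured substring from the one match — 1 in all.

['2ux']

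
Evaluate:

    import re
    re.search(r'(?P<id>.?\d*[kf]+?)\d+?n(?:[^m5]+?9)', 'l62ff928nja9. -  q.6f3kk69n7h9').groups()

('l62ff',)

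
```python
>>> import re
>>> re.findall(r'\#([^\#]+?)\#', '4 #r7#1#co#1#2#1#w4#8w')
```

Because there's exactly one group, `findall` drops the full match and keeps group 1 from each hit.

['r7', 'co', '2', 'w4']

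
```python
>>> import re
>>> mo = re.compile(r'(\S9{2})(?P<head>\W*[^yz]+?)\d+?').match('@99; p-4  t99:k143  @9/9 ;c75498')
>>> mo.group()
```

'@99; p-4'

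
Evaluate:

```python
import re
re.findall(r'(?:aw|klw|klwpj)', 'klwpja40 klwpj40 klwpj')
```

['klw', 'klw', 'klw']

Branches in `(...|...)` are attempted left-to-right; the first branch that allows the whole pattern to succeed is taken.
Walking the string: at [0:3] → 'klw'; at [9:12] → 'klw'; at [17:20] → 'klw'.
Since nothing is captured, `findall` lists the 3 matched substrings directly.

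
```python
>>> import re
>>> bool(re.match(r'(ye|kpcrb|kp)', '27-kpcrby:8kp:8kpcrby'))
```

False

`match` is anchored at position 0; if the pattern doesn't fit there, it returns None.
Here the string doesn't start with a match, so the call returns None, and `bool(None)` is False.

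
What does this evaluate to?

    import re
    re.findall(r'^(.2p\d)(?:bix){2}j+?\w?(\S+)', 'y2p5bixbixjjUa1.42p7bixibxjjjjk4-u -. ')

The pattern matches anchored at the start of the string; then any character, then the literal '2p', then a digit (captured); then the literal 'bix' repeated 2 times, then one or more of the literal 'j' (lazy); then optionally a word character; then one or more of a non-whitespace character (captured).
Walking the string: at [0:34] match 'y2p5bixbixjjUa1.42p7bixibxjjjjk4-u', groups = ('y2p5', 'Ua1.42p7bixibxjjjjk4-u').
With 2 capturing groups, `findall` returns a 2-tuple per match.

[('y2p5', 'Ua1.42p7bixibxjjjjk4-u')]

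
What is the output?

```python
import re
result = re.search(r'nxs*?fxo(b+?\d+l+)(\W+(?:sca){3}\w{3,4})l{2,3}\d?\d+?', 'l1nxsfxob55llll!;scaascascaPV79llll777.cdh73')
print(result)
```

None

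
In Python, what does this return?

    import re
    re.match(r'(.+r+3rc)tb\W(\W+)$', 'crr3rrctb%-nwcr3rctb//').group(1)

'crr3rrctb%-nwcr3rc'

This matches one or more of any character, then one or more of a literal 'r', then the literal '3rc' (captured); then the literal 'tb', then a non-word character; then one or more of a non-word character (captured); then anchored at the end.
With `match`, the pattern is implicitly anchored at the beginning.
The match spans [0:22] → 'crr3rrctb%-nwcr3rctb//'.
Captured: group 1 = 'crr3rrctb%-nwcr3rc', group 2 = '/'.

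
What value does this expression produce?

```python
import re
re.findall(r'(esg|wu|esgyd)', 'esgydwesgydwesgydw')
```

The regex engine tests alternatives in the order written; an earlier branch that matches wins even if a later one would match more.
With a single group, `findall` returns only what that group captured — 3 items.

['esg', 'esg', 'esg']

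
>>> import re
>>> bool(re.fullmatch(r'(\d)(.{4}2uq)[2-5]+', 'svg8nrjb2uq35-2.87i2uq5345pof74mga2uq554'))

This matches a digit (captured); then exactly 4 of any character, then the literal '2uq' (captured); then one or more of a character in [2-5].
`re.fullmatch` is like wrapping the pattern in `^…$` (in single-line mode).
Here the pattern can't cover the whole string, so the call returns None, and `bool(None)` is False.

False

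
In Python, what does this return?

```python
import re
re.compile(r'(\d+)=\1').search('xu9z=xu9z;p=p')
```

A backreference is literal: `\1` must see the identical characters the first group matched.
Here no position works, so the call returns None.

None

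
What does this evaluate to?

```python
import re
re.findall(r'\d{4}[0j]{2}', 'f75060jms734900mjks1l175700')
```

The pattern matches exactly 4 of a digit; then exactly 2 of one of [0j].
With no groups in the pattern, `findall` gives back each whole match — 3 here.

['75060j', '734900', '175700']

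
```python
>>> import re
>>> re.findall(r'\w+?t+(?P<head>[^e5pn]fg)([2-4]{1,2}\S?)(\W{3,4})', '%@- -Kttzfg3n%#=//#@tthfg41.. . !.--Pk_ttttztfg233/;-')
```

Pattern: one or more of a word character (lazy), then one or more of the literal 't'; then any character except [e5pn], then the literal 'fg' (captured as 'head'); then 1 to 2 of a character in [2-4], then optionally a non-whitespace character (captured); then 3 to 4 of a non-word character (captured).
Matches: at [5:17] match 'Kttzfg3n%#=/', groups = ('zfg', '3n', '%#=/'); at [20:31] match 'tthfg41.. .', groups = ('hfg', '41', '.. .').
Multiple groups make `findall` return tuples — one 3-tuple for each match.

[('zfg', '3n', '%#=/'), ('hfg', '41', '.. .')]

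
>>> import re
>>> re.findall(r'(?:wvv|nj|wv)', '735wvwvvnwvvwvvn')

['wv', 'wvv', 'wvv', 'wvv']

Alternation tries branches left to right and keeps the first one that lets the overall match succeed at that position.
Since nothing is captured, `findall` lists the 4 matched substrings directly.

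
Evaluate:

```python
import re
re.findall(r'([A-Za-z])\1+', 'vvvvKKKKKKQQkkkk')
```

['v', 'K', 'Q', 'k']

`\1` is not a pattern — it's the concrete string captured by group 1, re-applied verbatim.
Matches: at [0:4] match 'vvvv', group 1 = 'v'; at [4:10] match 'KKKKKK', group 1 = 'K'; at [10:12] match 'QQ', group 1 = 'Q'; at [12:16] match 'kkkk', group 1 = 'k'.
Because there's exactly one group, `findall` drops the full match and keeps group 1 from each hit.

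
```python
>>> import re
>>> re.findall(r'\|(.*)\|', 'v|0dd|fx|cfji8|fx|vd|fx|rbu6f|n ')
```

Matches: at [1:30] match '|0dd|fx|cfji8|fx|vd|fx|rbu6f|', group 1 = '0dd|fx|cfji8|fx|vd|fx|rbu6f'.
With a single group, `findall` returns only what that group captured — 1 item.

['0dd|fx|cfji8|fx|vd|fx|rbu6f']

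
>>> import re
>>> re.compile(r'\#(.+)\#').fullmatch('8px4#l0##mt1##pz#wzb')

`re.fullmatch` is like wrapping the pattern in `^…$` (in single-line mode).
Here the pattern can't cover the whole string, so the call returns None.

None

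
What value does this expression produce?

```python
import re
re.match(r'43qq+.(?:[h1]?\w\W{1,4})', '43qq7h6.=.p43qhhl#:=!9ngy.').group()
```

The pattern matches the literal '43q', then one or more of a literal 'q', then any character; then optionally one of [h1], then a word character, then 1 to 4 of a non-word character (non-capturing group).
`re.match` won't scan ahead — the pattern has to work from the very first character.
The match spans [0:10] → '43qq7h6.=.'.

'43qq7h6.=.'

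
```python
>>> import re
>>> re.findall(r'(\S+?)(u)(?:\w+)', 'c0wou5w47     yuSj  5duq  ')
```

[('c0wo', 'u'), ('y', 'u'), ('5d', 'u')]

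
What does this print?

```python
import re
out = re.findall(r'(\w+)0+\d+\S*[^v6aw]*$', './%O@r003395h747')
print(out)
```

['r0']

This matches one or more of a word character (captured); then one or more of the literal '0', then one or more of a digit; then zero or more of a non-whitespace character, then zero or more of any character except [v6aw]; then anchored at the end.
Walking the string: at [5:16] match 'r003395h747', group 1 = 'r0'.
`findall` collects group 1 from the one match (1 total).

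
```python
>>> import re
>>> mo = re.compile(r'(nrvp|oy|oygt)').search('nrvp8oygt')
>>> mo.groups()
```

('nrvp',)

`re.search` scans for the first position where the pattern succeeds.
The match spans [0:4] → 'nrvp'.
Captured: group 1 = 'nrvp'.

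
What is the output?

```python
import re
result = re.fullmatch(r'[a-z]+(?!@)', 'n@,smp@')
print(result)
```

None

The negative lookaround is zero-width — it rules out positions where the adjacent text would match, without consuming anything.
`re.fullmatch` is like wrapping the pattern in `^…$` (in single-line mode).
Here there's no way to consume every character, so the call returns None.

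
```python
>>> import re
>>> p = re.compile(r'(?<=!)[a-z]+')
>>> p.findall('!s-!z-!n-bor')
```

['s', 'z', 'n']

The positive lookaround only admits positions where the adjacent text matches; those characters stay outside the span.
Scanning left to right: at [1:2] → 's'; at [4:5] → 'z'; at [7:8] → 'n'.
No capturing groups, so `findall` returns the 3 full match strings.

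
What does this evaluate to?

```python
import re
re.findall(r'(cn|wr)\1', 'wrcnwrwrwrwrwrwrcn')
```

A backreference is literal: `\1` must see the identical characters the first group matched.
Walking the string: at [4:8] match 'wrwr', group 1 = 'wr'; at [8:12] match 'wrwr', group 1 = 'wr'; at [12:16] match 'wrwr', group 1 = 'wr'.
`findall` collects group 1 from each match (3 total).

['wr', 'wr', 'wr']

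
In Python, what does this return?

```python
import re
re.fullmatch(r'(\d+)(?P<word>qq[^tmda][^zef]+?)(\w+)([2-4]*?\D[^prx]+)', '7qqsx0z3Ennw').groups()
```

('7', 'qqsx', '0z3En', 'nw')

Pattern: one or more of a digit (captured); then the literal 'qq', then any character except [tmda], then one or more of any character except [zef] (lazy) (captured as 'word'); then one or more of a word character (captured); then zero or more of a character in [2-4] (lazy), then a non-digit, then one or more of any character except [prx] (captured).
A non-greedy quantifier consumes as few characters as it can — just enough that the remainder of the pattern still matches from where it stops; whatever follows it matches normally.
`re.fullmatch` requires the pattern to consume the entire string.
The match spans [0:12] → '7qqsx0z3Ennw'.
Captured: group 1 = '7', group 2 = 'qqsx', group 3 = '0z3En', group 4 = 'nw'.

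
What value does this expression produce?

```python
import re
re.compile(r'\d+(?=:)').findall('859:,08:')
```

The lookaround is zero-width — it requires the adjacent text to match without consuming it, so the asserted text isn't part of the match.
Walking the string: at [0:3] → '859'; at [5:7] → '08'.
No capturing groups, so `findall` returns the 2 full match strings.

['859', '08']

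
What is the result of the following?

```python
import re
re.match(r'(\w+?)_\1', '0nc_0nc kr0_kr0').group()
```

'0nc_0nc'

A backreference is literal: `\1` must see the identical characters the first group matched.
`re.match` only tries the pattern at the start of the string.
The match spans [0:7] → '0nc_0nc'.
Captured: group 1 = '0nc'.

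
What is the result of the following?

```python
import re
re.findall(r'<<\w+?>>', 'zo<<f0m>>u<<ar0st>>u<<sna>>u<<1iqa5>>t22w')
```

['<<f0m>>', '<<ar0st>>', '<<sna>>', '<<1iqa5>>']

Walking the string: at [2:9] → '<<f0m>>'; at [10:19] → '<<ar0st>>'; at [20:27] → '<<sna>>'; at [28:37] → '<<1iqa5>>'.
`findall` yields the raw match text (4 of them) because the pattern has no groups.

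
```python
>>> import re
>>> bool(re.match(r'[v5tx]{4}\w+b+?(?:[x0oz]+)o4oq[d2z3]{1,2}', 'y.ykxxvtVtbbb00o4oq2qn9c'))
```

The pattern matches exactly 4 of one of [v5tx], then one or more of a word character; then one or more of a literal 'b' (lazy); then one or more of one of [x0oz] (non-capturing group); then the literal 'o4', then the literal 'oq', then 1 to 2 of one of [d2z3].
`re.match` won't scan ahead — the pattern has to work from the very first character.
Here position 0 doesn't satisfy it, so the call returns None, and `bool(None)` is False.

False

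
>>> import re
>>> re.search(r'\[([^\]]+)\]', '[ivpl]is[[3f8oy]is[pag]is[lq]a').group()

'[ivpl]'

`search` walks the string left to right and returns the first match it finds.
The match spans [0:6] → '[ivpl]'.
Captured: group 1 = 'ivpl'.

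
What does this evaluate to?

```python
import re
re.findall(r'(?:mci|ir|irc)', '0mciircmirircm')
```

['mci', 'ir', 'ir', 'ir']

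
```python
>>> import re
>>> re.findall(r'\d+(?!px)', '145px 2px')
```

['14']

`(?!…)`/`(?<!…)` only lets a position through if the neighbouring text does NOT match; no characters are consumed.
Scanning left to right: at [0:2] → '14'.
With no groups in the pattern, `findall` gives back each whole match — 1 here.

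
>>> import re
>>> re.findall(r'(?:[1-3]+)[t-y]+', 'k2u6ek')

With no groups in the pattern, `findall` gives back each whole match — 1 here.

['2u']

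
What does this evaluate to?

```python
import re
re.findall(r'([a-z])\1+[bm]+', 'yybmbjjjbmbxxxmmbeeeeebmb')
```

The backreference `\1` re-matches whatever the first group consumed, character for character.
One capturing group, so `findall` returns just the captured substring from each match — 4 in all.

['y', 'j', 'x', 'e']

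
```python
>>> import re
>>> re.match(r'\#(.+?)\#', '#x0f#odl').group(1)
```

'x0f'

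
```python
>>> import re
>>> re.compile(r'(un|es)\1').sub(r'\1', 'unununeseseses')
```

'ununeses'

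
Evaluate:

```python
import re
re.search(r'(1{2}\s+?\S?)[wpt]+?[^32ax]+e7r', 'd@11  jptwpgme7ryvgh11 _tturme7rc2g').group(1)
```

'11  j'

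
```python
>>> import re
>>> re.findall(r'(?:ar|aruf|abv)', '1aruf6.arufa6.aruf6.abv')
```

['ar', 'ar', 'ar', 'abv']

Alternation tries branches left to right and keeps the first one that lets the overall match succeed at that position.
Scanning left to right: at [1:3] → 'ar'; at [7:9] → 'ar'; at [14:16] → 'ar'; at [20:23] → 'abv'.
With no groups in the pattern, `findall` gives back each whole match — 4 here.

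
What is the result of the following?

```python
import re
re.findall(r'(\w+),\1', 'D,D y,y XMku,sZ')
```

['D', 'y']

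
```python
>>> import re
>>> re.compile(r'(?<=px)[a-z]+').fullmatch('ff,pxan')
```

None

Because the assertion is zero-width, the text it checks is not consumed and won't appear in the result.
For `fullmatch`, every character of the input must be accounted for by the pattern.
Here there's no way to consume every character, so the call returns None.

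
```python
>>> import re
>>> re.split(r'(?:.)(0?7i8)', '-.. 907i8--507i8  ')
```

`re.split` interleaves the captured-group text with the surrounding fragments.

['-.. ', '07i8', '--', '07i8', '  ']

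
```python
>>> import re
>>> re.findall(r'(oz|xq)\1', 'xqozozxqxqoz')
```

['oz', 'xq']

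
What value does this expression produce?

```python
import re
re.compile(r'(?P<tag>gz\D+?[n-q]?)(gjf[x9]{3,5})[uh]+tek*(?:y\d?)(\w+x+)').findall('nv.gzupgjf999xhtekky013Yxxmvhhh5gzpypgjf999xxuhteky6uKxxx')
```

Pattern: the literal 'gz', then one or more of a non-digit (lazy), then optionally a character in [n-q] (captured as 'tag'); then the literal 'gjf', then 3 to 5 of one of [x9] (captured); then one or more of one of [uh], then the literal 'te', then zero or more of a literal 'k'; then a literal 'y', then optionally a digit (non-capturing group); then one or more of a word character, then one or more of the literal 'x' (captured).
Walking the string: at [3:57] match 'gzupgjf999xhtekky013Yxxmvhhh5gzpypgjf999xxuhteky6uKxxx', groups = ('gzup', 'gjf999x', '13Yxxmvhhh5gzpypgjf999xxuhteky6uKxxx').
Multiple groups make `findall` return tuples — one 3-tuple for the one match.

[('gzup', 'gjf999x', '13Yxxmvhhh5gzpypgjf999xxuhteky6uKxxx')]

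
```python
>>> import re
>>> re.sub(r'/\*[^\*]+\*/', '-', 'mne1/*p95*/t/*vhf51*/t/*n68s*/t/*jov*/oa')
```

'mne1-t-t-t-oa'

Matches: at [4:11] → '/*p95*/'; at [12:21] → '/*vhf51*/'; at [22:30] → '/*n68s*/'; at [31:38] → '/*jov*/'.
Each match is replaced by '-'.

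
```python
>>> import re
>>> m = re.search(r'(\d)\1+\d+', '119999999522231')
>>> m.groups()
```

The match spans [0:15] → '119999999522231'.
Captured: group 1 = '1'.

('1',)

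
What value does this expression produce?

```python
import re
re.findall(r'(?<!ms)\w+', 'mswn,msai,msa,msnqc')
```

['mswn', 'msai', 'msa', 'msnqc']

The negative lookahead/lookbehind blocks any match where the forbidden context is present.
No capturing groups, so `findall` returns the 4 full match strings.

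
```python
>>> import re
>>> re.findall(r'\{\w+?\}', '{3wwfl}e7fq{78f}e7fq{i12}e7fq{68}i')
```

['{3wwfl}', '{78f}', '{i12}', '{68}']

Matches: at [0:7] → '{3wwfl}'; at [11:16] → '{78f}'; at [20:25] → '{i12}'; at [29:33] → '{68}'.
Since nothing is captured, `findall` lists the 4 matched substrings directly.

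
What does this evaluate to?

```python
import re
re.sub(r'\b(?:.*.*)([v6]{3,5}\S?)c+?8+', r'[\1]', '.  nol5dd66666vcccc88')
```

'.  [66vc]'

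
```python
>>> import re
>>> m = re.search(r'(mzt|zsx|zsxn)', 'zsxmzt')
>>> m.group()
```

'zsx'

The match spans [0:3] → 'zsx'.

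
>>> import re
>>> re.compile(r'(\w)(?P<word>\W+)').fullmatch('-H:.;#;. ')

None

This matches a word character (captured); then one or more of a non-word character (captured as 'word').
For `fullmatch`, every character of the input must be accounted for by the pattern.
Here there's no way to consume every character, so the call returns None.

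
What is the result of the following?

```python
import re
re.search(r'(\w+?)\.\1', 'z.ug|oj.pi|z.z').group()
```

'z.z'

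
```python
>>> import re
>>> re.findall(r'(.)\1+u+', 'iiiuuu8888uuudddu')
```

`\1` is not a pattern — it's the concrete string captured by group 1, re-applied verbatim.
With a single group, `findall` returns only what that group captured — 3 items.

['i', '8', 'd']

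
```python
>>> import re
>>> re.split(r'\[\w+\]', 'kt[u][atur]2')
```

['kt', '', '2']

Matches to split on: at [2:5] → '[u]'; at [5:11] → '[atur]'.
The string is cut at each match, leaving 3 pieces.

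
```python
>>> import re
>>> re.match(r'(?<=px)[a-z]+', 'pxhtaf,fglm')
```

The lookaround is zero-width — it requires the adjacent text to match without consuming it, so the asserted text isn't part of the match.
`re.match` only tries the pattern at the start of the string.
Here the string doesn't start with a match, so the call returns None.

None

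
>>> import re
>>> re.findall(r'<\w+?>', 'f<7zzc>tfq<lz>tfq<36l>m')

Walking the string: at [1:7] → '<7zzc>'; at [10:14] → '<lz>'; at [17:22] → '<36l>'.
`findall` yields the raw match text (3 of them) because the pattern has no groups.

['<7zzc>', '<lz>', '<36l>']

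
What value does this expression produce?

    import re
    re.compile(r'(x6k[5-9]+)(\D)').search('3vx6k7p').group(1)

'x6k7'

The match spans [2:7] → 'x6k7p'.
Captured: group 1 = 'x6k7', group 2 = 'p'.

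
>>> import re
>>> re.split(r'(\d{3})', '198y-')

Pattern: exactly 3 of a digit (captured).
Matches to split on: at [0:3] → '198'.
Because the pattern has a capturing group, `split` also inserts each captured text between the pieces.

['', '198', 'y-']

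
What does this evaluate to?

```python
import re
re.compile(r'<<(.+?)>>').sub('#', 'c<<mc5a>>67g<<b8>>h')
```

'c#67g#h'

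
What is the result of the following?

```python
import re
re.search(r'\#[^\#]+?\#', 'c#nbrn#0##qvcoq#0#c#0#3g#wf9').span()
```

The match spans [1:7] → '#nbrn#'.

(1, 7)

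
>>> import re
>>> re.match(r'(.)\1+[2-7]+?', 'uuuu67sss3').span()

`match` is anchored at position 0; if the pattern doesn't fit there, it returns None.
The match spans [0:5] → 'uuuu6'.

(0, 5)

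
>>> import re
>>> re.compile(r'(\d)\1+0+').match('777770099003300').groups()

('7',)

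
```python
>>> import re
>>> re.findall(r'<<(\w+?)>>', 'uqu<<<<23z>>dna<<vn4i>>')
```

['23z', 'vn4i']

Walking the string: at [5:12] match '<<23z>>', group 1 = '23z'; at [15:23] match '<<vn4i>>', group 1 = 'vn4i'.
Because there's exactly one group, `findall` drops the full match and keeps group 1 from each hit.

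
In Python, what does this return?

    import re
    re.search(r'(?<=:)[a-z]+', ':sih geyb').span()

Because the assertion is zero-width, the text it checks is not consumed and won't appear in the result.
`re.search` scans for the first position where the pattern succeeds.
The match spans [1:4] → 'sih'.

(1, 4)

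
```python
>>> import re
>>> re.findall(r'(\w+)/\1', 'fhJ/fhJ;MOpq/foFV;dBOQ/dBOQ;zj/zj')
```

After group 1 captures some text, `\1` only succeeds where that same text appears again.
Scanning left to right: at [0:7] match 'fhJ/fhJ', group 1 = 'fhJ'; at [18:27] match 'dBOQ/dBOQ', group 1 = 'dBOQ'; at [28:33] match 'zj/zj', group 1 = 'zj'.
One capturing group, so `findall` returns just the captured substring from each match — 3 in all.

['fhJ', 'dBOQ', 'zj']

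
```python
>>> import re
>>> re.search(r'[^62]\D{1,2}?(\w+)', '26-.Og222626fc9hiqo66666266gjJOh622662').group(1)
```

'Og222626fc9hiqo66666266gjJOh622662'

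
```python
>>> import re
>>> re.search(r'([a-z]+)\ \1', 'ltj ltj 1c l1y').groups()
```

The backreference `\1` re-matches whatever the first group consumed, character for character.
Unlike `match`, `search` isn't anchored — it looks for the pattern anywhere in the string.
The match spans [0:7] → 'ltj ltj'.
Captured: group 1 = 'ltj'.

('ltj',)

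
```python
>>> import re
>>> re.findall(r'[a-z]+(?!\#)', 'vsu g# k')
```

A negative assertion filters positions out without eating any characters.
No capturing groups, so `findall` returns the 2 full match strings.

['vsu', 'k']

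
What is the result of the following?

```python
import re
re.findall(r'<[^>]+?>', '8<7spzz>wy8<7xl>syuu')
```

['<7spzz>', '<7xl>']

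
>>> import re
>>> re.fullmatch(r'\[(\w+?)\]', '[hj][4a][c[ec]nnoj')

None

For `fullmatch`, every character of the input must be accounted for by the pattern.
Here there's no way to consume every character, so the call returns None.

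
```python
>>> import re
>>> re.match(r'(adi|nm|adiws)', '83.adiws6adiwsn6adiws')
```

None

`re.match` won't scan ahead — the pattern has to work from the very first character.
Here the string doesn't start with a match, so the call returns None.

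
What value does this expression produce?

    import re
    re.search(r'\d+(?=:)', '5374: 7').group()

'5374'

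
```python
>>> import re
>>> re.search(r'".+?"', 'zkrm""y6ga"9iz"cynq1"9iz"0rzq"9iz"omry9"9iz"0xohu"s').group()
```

'""y6ga"'

A non-greedy quantifier consumes as few characters as it can — just enough that the remainder of the pattern still matches from where it stops; whatever follows it matches normally.
`search` walks the string left to right and returns the first match it finds.
The match spans [4:11] → '""y6ga"'.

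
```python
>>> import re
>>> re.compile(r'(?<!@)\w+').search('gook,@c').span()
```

(0, 4)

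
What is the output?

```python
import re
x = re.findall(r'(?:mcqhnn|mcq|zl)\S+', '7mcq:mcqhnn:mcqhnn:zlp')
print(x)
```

No capturing groups, so `findall` returns the 1 full match string.

['mcq:mcqhnn:mcqhnn:zlp']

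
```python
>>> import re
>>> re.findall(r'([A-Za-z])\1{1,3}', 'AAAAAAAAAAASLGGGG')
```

A backreference is literal: `\1` must see the identical characters the first group matched.
Matches: at [0:4] match 'AAAA', group 1 = 'A'; at [4:8] match 'AAAA', group 1 = 'A'; at [8:11] match 'AAA', group 1 = 'A'; at [13:17] match 'GGGG', group 1 = 'G'.
One capturing group, so `findall` returns just the captured substring from each match — 4 in all.

['A', 'A', 'A', 'G']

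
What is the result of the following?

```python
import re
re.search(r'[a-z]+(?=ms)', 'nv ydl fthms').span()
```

(7, 10)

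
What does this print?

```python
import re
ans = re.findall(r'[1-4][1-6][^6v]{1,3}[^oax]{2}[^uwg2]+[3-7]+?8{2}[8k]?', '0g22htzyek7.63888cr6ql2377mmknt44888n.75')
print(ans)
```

['22htzyek7.63888', '2377mmknt44888']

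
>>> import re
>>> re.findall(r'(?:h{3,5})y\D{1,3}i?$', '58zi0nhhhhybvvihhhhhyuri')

['hhhhhyuri']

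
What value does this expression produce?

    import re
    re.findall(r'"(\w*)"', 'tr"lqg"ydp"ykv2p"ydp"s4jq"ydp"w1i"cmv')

['lqg', 'ykv2p', 's4jq', 'w1i']

Because there's exactly one group, `findall` drops the full match and keeps group 1 from each hit.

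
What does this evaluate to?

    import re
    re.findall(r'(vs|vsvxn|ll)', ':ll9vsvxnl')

['ll', 'vs']

`|` is ordered: at each position the engine commits to the first alternative that works.
One capturing group, so `findall` returns just the captured substring from each match — 2 in all.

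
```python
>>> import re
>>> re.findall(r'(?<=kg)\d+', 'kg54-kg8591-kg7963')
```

The lookaround is zero-width — it requires the adjacent text to match without consuming it, so the asserted text isn't part of the match.
Since nothing is captured, `findall` lists the 3 matched substrings directly.

['54', '8591', '7963']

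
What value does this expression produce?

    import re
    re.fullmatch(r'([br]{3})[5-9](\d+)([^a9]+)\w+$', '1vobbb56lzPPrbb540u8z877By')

Pattern: exactly 3 of one of [br] (captured); then a character in [5-9]; then one or more of a digit (captured); then one or more of any character except [a9] (captured); then one or more of a word character; then anchored at the end.
`re.fullmatch` requires the pattern to consume the entire string.
Here there's no way to consume every character, so the call returns None.

None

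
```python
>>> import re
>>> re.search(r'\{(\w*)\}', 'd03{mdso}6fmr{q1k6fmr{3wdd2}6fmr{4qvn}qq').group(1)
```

`re.search` scans for the first position where the pattern succeeds.
The match spans [3:9] → '{mdso}'.
Captured: group 1 = 'mdso'.

'mdso'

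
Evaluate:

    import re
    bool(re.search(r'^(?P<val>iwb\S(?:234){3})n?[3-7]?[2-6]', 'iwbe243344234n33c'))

False

This matches anchored at the start of the string; then the literal 'iwb', then a non-whitespace character, then the literal '234' repeated 3 times (captured as 'val'); then optionally the literal 'n', then optionally a character in [3-7], then a character in [2-6].
Here the pattern never matches, so the call returns None, and `bool(None)` is False.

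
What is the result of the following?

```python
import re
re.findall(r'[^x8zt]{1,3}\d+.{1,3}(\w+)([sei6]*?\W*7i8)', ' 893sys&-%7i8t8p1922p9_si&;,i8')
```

[('s', '&-%7i8')]

Pattern: 1 to 3 of any character except [x8zt], then one or more of a digit, then 1 to 3 of any character; then one or more of a word character (captured); then zero or more of one of [sei6] (lazy), then zero or more of a non-word character, then the literal '7i8' (captured).
Multiple groups make `findall` return tuples — one 2-tuple for the one match.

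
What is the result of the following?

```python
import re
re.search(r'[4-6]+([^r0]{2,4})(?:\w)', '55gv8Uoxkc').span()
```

(0, 7)

The pattern matches one or more of a character in [4-6]; then 2 to 4 of any character except [r0] (captured); then a word character (non-capturing group).
Unlike `match`, `search` isn't anchored — it looks for the pattern anywhere in the string.
The match spans [0:7] → '55gv8Uo'.
Captured: group 1 = 'gv8U'.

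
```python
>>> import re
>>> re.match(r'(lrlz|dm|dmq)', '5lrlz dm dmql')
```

None

`re.match` only tries the pattern at the start of the string.
Here position 0 doesn't satisfy it, so the call returns None.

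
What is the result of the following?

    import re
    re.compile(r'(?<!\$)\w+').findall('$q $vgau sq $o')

A negative assertion filters positions out without eating any characters.
Walking the string: at [5:8] → 'gau'; at [9:11] → 'sq'.
`findall` yields the raw match text (2 of them) because the pattern has no groups.

['gau', 'sq']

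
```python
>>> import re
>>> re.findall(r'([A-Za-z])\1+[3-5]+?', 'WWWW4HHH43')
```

['W', 'H']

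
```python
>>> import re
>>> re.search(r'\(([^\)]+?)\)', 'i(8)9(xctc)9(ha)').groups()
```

The match spans [1:4] → '(8)'.
Captured: group 1 = '8'.

('8',)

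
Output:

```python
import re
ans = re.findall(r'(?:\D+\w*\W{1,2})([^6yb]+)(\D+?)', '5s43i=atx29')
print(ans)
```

[('at', 'x')]

This matches one or more of a non-digit, then zero or more of a word character, then 1 to 2 of a non-word character (non-capturing group); then one or more of any character except [6yb] (captured); then one or more of a non-digit (lazy) (captured).
Scanning left to right: at [1:9] match 's43i=atx', groups = ('at', 'x').
Multiple groups make `findall` return tuples — one 2-tuple for the one match.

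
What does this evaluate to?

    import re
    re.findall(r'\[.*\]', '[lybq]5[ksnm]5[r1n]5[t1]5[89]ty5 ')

Matches: at [0:29] → '[lybq]5[ksnm]5[r1n]5[t1]5[89]'.
With no groups in the pattern, `findall` gives back each whole match — 1 here.

['[lybq]5[ksnm]5[r1n]5[t1]5[89]']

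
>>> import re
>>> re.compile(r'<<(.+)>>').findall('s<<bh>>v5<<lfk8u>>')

['bh>>v5<<lfk8u']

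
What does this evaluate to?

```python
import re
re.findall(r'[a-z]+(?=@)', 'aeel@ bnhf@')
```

['aeel', 'bnhf']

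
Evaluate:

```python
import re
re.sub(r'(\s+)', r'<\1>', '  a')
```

'<  >a'

This matches one or more of whitespace (captured).
Matches: at [0:2] → '  '.
Each match is replaced using the text its own group 1 captured.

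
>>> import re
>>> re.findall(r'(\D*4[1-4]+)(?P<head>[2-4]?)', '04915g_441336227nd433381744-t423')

[('g_44133', ''), ('nd4333', ''), ('44', ''), ('-t423', '')]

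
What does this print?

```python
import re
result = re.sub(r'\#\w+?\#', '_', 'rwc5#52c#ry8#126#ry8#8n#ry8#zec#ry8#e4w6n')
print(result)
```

Matches: at [4:9] → '#52c#'; at [12:17] → '#126#'; at [20:24] → '#8n#'; at [27:32] → '#zec#'.
`sub` substitutes '_' at each match site.

rwc5_ry8_ry8_ry8_ry8#e4w6n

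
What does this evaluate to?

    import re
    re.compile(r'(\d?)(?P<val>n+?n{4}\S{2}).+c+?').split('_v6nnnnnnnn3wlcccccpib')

['_v', '6', 'nnnnnnn', 'pib']

The pattern matches optionally a digit (captured); then one or more of a literal 'n' (lazy), then exactly 4 of the literal 'n', then exactly 2 of a non-whitespace character (captured as 'val'); then one or more of any character; then one or more of a literal 'c' (lazy).
The group in the pattern means `split` returns the separators' captures alongside the pieces.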